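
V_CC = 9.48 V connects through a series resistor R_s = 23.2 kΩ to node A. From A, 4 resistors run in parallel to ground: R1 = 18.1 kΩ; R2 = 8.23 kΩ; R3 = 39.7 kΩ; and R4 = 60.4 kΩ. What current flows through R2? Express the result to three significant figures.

Equivalent of the parallel group: R_p = 4.577 kΩ.
V_A by voltage divider: V_A = 9.48 × 4.577/(23.2 + 4.577) = 1.562 V.
I(R2) = V_A / R2 = 1.562/8.23 = 0.1898 mA.

I ≈ 0.190 mA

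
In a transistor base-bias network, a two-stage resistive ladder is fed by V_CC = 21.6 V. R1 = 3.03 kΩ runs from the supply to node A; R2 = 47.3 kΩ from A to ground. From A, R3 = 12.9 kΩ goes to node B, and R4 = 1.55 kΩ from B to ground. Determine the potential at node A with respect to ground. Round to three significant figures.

V_A ≈ 17.0 V

Looking into the second stage from A: R3 + R4 = 14.45 kΩ appears in parallel with R2.
Effective lower resistance at A: R2 ‖ 14.45 = 11.07 kΩ.
So V_A = 21.6 × 0.7851 = 16.96 V.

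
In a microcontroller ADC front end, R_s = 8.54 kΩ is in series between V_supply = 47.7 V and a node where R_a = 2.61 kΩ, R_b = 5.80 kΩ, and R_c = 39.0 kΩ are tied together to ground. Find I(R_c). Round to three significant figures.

Parallel bank: R_p = 1/(1/2.61 + 1/5.80 + 1/39.0) = 1.721 kΩ.
Node voltage V_A = V_supply · R_p/(R_s + R_p) = 47.7 × 0.1677 = 7.999 V.
Branch current I = V_A/R_c = 7.999/39.0 = 0.2051 mA.

I ≈ 0.205 mA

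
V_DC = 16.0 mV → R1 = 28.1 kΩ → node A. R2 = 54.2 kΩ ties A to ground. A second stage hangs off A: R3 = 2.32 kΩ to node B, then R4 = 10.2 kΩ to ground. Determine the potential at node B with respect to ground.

Looking into the second stage from A: R3 + R4 = 12.52 kΩ appears in parallel with R2.
Effective lower resistance at A: R2 ‖ 12.52 = 10.17 kΩ.
V_A = 16.0 × 10.17/(28.1 + 10.17) = 4.252 mV.
Stage 2 is unloaded, so V_B = V_A · R4/(R3+R4) = 4.252 × 10.2/12.52 = 3.464 mV.

V_B ≈ 3.46 mV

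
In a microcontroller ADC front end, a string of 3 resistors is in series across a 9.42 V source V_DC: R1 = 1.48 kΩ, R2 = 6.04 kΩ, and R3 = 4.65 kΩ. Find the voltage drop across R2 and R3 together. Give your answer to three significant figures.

V ≈ 8.27 V

Series total: ΣR = 1.48 + 6.04 + 4.65 = 12.17 kΩ.
R_{R2..R3} = 6.04 + 4.65 = 10.69 kΩ.
Voltage divider: V = V_DC · (10.69 / 12.17) = 9.42 × 0.8784 = 8.274 V.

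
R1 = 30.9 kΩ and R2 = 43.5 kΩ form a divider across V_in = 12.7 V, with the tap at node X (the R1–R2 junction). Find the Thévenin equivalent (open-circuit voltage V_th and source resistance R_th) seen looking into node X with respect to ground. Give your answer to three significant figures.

V_th ≈ 7.43 V, R_th ≈ 18.1 kΩ

Open-circuit (no load on X): V_th = V_in · R2/(R1 + R2) = 12.7 × 43.5/(30.90 + 43.5) = 7.425 V.
With V_in suppressed (replaced by a short), R_th = R1 ‖ R2 = (30.90 × 43.5)/(30.90 + 43.5) = 18.07 kΩ.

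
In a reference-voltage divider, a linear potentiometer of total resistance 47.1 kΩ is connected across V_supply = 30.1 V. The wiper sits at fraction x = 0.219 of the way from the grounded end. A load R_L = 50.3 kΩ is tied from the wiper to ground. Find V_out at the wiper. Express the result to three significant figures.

V_out ≈ 5.68 V

Split the track: R_lower = x·R_p = 10.31 kΩ, R_upper = (1−x)·R_p = 36.79 kΩ.
(x·R_p) ‖ R_L = 8.560 kΩ.
Then V_out = V_supply · 8.560/(36.79 + 8.560) = 5.682 V.
(Unloaded: V_out = x·V_supply = 6.59 V.)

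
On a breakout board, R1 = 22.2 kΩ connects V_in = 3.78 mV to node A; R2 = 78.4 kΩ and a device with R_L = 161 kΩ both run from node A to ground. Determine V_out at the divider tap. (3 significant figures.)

First combine the lower leg with the load: R2 ‖ R_L = 52.73 kΩ.
Now apply the divider: V_out = 3.78 × 0.7037 = 2.660 mV.
(Unloaded it would be 2.95 mV; the load pulls it down.)

V_out ≈ 2.66 mV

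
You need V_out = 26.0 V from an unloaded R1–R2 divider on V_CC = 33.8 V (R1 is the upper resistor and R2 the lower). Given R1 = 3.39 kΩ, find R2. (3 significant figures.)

The divider ratio is R2/(R1+R2) = 26.0/33.8 = 0.7692.
R2 = R1 · 0.7692/(1 − 0.7692) = 11.30 kΩ.

R2 ≈ 11.3 kΩ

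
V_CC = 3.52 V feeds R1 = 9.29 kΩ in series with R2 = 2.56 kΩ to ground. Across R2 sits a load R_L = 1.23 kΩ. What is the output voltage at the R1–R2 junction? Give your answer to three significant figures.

R2 ‖ R_L = (2.56 × 1.23)/(2.56 + 1.23) = 0.8308 kΩ.
Voltage divider with the loaded lower leg: V_out = 3.52 × 0.8308/(9.29 + 0.8308) = 3.52 × 0.08209 = 0.2890 V.
(Unloaded it would be 0.760 V; the load pulls it down.)

V_out ≈ 0.289 V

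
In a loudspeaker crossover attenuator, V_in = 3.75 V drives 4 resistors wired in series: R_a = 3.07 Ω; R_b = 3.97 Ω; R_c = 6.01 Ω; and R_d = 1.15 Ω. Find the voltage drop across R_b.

V ≈ 1.05 V

ΣR = 3.07 + 3.97 + 6.01 + 1.15 = 14.20 Ω.
Voltage divider: V = V_in · (3.970 / 14.20) = 3.75 × 0.2796 = 1.048 V.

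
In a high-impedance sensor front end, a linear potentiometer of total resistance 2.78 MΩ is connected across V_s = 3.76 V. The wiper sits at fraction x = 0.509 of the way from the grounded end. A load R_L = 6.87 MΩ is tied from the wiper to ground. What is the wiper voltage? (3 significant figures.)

Lower segment x·R_p = 1.415 MΩ; upper segment (1−x)·R_p = 1.365 MΩ.
(x·R_p) ‖ R_L = 1.173 MΩ.
V_out = 3.76 × 1.173/(1.365 + 1.173) = 1.738 V.

V_out ≈ 1.74 V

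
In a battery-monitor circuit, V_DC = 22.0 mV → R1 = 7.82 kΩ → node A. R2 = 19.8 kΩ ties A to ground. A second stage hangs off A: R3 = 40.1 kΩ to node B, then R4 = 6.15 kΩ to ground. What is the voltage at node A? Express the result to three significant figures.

The second stage (R3 + R4 = 46.25 kΩ) loads node A in parallel with R2.
Effective lower resistance at A: R2 ‖ 46.25 = 13.86 kΩ.
V_A = 22.0 × 13.86/(7.82 + 13.86) = 14.07 mV.

V_A ≈ 14.1 mV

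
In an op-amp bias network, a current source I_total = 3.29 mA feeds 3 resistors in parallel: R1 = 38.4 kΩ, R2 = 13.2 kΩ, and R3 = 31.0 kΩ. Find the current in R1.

I ≈ 0.639 mA

Conductances: ΣG = 1/38.4 + 1/13.2 + 1/31.0 = 0.1341 (1/kΩ).
By the current-divider rule, I = I_total · G_k/ΣG = 3.29 × 0.1943 = 0.6391 mA.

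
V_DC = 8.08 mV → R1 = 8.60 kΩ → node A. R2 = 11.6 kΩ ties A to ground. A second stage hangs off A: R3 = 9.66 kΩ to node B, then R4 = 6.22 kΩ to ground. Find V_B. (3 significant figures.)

Looking into the second stage from A: R3 + R4 = 15.88 kΩ appears in parallel with R2.
Effective lower resistance at A: R2 ‖ 15.88 = 6.703 kΩ.
First divider: V_A = V_DC · 6.703/(8.60 + 6.703) = 3.539 mV.
V_B = V_A × 0.3917 = 1.386 mV.

V_B ≈ 1.39 mV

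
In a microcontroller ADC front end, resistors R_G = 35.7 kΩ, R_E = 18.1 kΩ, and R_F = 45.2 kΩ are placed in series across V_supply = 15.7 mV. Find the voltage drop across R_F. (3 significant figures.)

Total series resistance ΣR = 35.7 + 18.1 + 45.2 = 99.00 kΩ.
Voltage divider: V = V_supply · (45.20 / 99.00) = 15.7 × 0.4566 = 7.168 mV.

V ≈ 7.17 mV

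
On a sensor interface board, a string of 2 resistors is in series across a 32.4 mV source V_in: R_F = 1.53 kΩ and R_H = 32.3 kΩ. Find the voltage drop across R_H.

V ≈ 30.9 mV

Series total: ΣR = 1.53 + 32.3 = 33.83 kΩ.
Voltage divider: V = V_in · (32.30 / 33.83) = 32.4 × 0.9548 = 30.93 mV.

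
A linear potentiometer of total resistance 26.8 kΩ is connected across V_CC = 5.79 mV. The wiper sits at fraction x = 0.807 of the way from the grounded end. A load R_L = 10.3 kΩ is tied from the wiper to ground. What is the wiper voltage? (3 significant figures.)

V_out ≈ 3.33 mV

Lower segment x·R_p = 21.63 kΩ; upper segment (1−x)·R_p = 5.172 kΩ.
R_L loads the lower segment: effective lower R = 6.977 kΩ.
V_out = 5.79 × 6.977/(5.172 + 6.977) = 3.325 mV.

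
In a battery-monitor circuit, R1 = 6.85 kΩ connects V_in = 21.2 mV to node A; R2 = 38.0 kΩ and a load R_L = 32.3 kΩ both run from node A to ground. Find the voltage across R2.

V_out ≈ 15.2 mV

The load sits in parallel with R2, giving an effective lower resistance R2' = R2·R_L/(R2+R_L) = 17.46 kΩ.
Now apply the divider: V_out = 21.2 × 0.7182 = 15.23 mV.
(Unloaded it would be 18.0 mV; the load pulls it down.)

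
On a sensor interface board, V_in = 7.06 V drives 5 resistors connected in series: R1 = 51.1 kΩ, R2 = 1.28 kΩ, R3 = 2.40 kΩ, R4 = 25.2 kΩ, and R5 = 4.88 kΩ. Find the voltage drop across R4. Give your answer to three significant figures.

Series total: ΣR = 51.1 + 1.28 + 2.40 + 25.2 + 4.88 = 84.86 kΩ.
V = V_in · R/ΣR = 7.06 × 0.2970 = 2.097 V.

V ≈ 2.10 V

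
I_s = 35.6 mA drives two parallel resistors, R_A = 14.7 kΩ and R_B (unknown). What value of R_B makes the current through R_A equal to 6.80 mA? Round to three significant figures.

R_B ≈ 3.47 kΩ

The fraction through R_A equals R_B/(R_A+R_B).
6.80/35.6 = R_B/(R_A + R_B) → R_B = R_A · (0.1910)/(1 − 0.1910) = 14.7 × 0.2361 = 3.471 kΩ.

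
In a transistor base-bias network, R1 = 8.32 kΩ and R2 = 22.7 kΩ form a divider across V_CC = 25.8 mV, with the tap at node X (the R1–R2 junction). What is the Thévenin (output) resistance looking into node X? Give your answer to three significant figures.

Zeroing V_CC shorts the top of R1 to ground, so R_th = R1 ‖ R2 = 6.088 kΩ.

R_th ≈ 6.09 kΩ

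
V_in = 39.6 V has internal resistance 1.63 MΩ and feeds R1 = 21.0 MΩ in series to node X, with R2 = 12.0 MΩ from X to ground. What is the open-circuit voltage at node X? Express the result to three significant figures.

V_th ≈ 13.7 V

R1' = 1.63 + 21.0 = 22.63 MΩ (source resistance + R1).
With X open, the divider is unloaded: V_th = 39.6 × 12.0/34.63 = 13.72 V.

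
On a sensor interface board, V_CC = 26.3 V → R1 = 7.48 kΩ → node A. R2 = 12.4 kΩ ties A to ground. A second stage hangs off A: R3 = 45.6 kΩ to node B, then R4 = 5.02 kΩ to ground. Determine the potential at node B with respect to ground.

V_B ≈ 1.49 V

Node A sees R2 in parallel with the series input of stage 2, R3 + R4 = 50.62 kΩ.
Effective lower resistance at A: R2 ‖ 50.62 = 9.960 kΩ.
So V_A = 26.3 × 0.5711 = 15.02 V.
V_B = V_A × 0.09917 = 1.490 V.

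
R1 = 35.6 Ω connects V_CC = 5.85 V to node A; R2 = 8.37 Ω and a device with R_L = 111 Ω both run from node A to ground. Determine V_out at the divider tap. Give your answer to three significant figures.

V_out ≈ 1.05 V

First combine the lower leg with the load: R2 ‖ R_L = 7.783 Ω.
Now apply the divider: V_out = 5.85 × 0.1794 = 1.050 V.
(Unloaded it would be 1.11 V; the load pulls it down.)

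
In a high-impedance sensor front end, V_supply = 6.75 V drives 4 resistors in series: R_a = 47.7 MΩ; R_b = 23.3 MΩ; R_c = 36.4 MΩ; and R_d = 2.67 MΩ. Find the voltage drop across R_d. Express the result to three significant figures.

V ≈ 0.164 V

Total series resistance ΣR = 47.7 + 23.3 + 36.4 + 2.67 = 110.1 MΩ.
V = V_supply · R/ΣR = 6.75 × 0.02426 = 0.1637 V.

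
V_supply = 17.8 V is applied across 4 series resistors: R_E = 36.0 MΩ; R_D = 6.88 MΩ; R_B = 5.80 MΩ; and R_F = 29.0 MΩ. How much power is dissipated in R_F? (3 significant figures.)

ΣR = 77.68 MΩ → I = 17.8/77.68 = 0.2291 µA.
P(R_F) = I²·R_F = (0.2291)² × 29.0 = 1.523 µW.

P ≈ 1.52 µW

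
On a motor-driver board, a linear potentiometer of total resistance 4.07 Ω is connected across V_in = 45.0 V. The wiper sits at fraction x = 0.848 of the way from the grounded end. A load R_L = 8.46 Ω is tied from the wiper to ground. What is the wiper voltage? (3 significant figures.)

Lower segment x·R_p = 3.451 Ω; upper segment (1−x)·R_p = 0.6186 Ω.
Lower segment in parallel with the load: 3.451 ‖ 8.46 = 2.451 Ω.
Then V_out = V_in · 2.451/(0.6186 + 2.451) = 35.93 V.
(Unloaded: V_out = x·V_in = 38.2 V.)

V_out ≈ 35.9 V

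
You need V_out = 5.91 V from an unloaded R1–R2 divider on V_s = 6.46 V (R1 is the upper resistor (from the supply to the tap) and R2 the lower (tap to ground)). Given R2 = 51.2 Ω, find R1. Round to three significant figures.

R1 ≈ 4.76 Ω

Required fraction k = V_out/V_s = 0.9149.
R1 = R2·(1/k − 1) = 51.2 × 0.09306 = 4.765 Ω.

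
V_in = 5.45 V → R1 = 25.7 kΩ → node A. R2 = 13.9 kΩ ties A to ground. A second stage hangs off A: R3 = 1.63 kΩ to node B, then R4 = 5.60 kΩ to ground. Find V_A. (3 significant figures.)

V_A ≈ 0.851 V

Looking into the second stage from A: R3 + R4 = 7.230 kΩ appears in parallel with R2.
Effective lower resistance at A: R2 ‖ 7.230 = 4.756 kΩ.
First divider: V_A = V_in · 4.756/(25.7 + 4.756) = 0.8511 V.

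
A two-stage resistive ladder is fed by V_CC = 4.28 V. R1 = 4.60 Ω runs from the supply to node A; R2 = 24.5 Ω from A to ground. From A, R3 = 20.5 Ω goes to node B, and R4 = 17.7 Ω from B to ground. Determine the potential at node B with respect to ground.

V_B ≈ 1.52 V

The second stage (R3 + R4 = 38.20 Ω) loads node A in parallel with R2.
Effective lower resistance at A: R2 ‖ 38.20 = 14.93 Ω.
V_A = 4.28 × 14.93/(4.60 + 14.93) = 3.272 V.
Then the unloaded second divider: V_B = V_A × R4/(R3+R4) = 3.272 × 0.4634 = 1.516 V.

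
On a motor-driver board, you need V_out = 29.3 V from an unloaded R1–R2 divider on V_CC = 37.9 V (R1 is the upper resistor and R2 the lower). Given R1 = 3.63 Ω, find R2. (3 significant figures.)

R2 ≈ 12.4 Ω

V_out/V_CC = R2/(R1+R2) = 0.7731.
So R2 = R1 · V_out/(V_CC − V_out) = 3.63 × 29.3/(37.9 − 29.3) = 3.63 × 3.407 = 12.37 Ω.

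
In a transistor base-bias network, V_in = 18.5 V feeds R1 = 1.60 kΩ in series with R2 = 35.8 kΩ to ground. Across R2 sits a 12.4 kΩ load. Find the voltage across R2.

V_out ≈ 15.8 V

First combine the lower leg with the load: R2 ‖ R_L = 9.210 kΩ.
Then V_out = V_in · R2'/(R1 + R2') = 18.5 × 9.210/10.81 = 15.76 V.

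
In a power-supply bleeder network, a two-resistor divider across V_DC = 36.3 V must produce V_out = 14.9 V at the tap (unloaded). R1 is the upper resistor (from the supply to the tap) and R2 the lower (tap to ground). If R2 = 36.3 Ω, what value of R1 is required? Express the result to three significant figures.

R1 ≈ 52.1 Ω

Required fraction k = V_out/V_DC = 0.4105.
Rearranging, R1 = R2·(1−k)/k = 36.3 × 1.436 = 52.14 Ω.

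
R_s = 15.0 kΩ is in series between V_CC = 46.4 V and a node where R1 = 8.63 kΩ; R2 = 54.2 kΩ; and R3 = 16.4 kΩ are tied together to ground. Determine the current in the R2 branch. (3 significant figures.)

I ≈ 0.218 mA

Combine the parallel branches: R_p = (1/8.63 + 1/54.2 + 1/16.4)⁻¹ = 5.120 kΩ.
Node voltage V_A = V_CC · R_p/(R_s + R_p) = 46.4 × 0.2545 = 11.81 V.
I(R2) = V_A / R2 = 11.81/54.2 = 0.2179 mA.
(Equivalently: I_total = 2.306 mA, then current-divider fraction G_k/ΣG = 0.09447.)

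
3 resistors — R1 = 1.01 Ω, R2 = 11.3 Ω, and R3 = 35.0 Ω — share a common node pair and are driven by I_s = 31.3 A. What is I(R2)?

Conductances: ΣG = 1/1.01 + 1/11.3 + 1/35.0 = 1.107 (1/Ω).
R2 takes the fraction G_k/ΣG = 0.08850/1.107 = 0.07993, so I = 31.3 × 0.07993 = 2.502 A.

I ≈ 2.50 A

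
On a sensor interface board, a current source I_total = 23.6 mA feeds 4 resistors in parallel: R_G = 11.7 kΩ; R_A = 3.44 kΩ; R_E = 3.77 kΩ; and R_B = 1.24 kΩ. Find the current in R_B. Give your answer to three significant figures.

ΣG = 1/11.7 + 1/3.44 + 1/3.77 + 1/1.24 = 1.448.
R_B takes the fraction G_k/ΣG = 0.8065/1.448 = 0.5570, so I = 23.6 × 0.5570 = 13.14 mA.

I ≈ 13.1 mA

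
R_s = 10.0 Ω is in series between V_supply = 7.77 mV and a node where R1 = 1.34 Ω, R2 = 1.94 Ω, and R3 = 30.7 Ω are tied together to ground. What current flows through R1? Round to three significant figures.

I ≈ 0.416 mA

Equivalent of the parallel group: R_p = 0.7726 Ω.
V_A = 7.77 × 0.7726/10.77 = 0.5573 mV.
I(R1) = V_A / R1 = 0.5573/1.34 = 0.4159 mA.
(Equivalently: I_total = 0.7213 mA, then current-divider fraction G_k/ΣG = 0.5766.)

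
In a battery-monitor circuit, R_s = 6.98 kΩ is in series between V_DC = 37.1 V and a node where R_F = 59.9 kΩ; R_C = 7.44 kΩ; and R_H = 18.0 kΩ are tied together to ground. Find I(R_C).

I ≈ 2.04 mA

Parallel bank: R_p = 1/(1/59.9 + 1/7.44 + 1/18.0) = 4.839 kΩ.
V_A = 37.1 × 4.839/11.82 = 15.19 V.
I(R_C) = V_A / R_C = 15.19/7.44 = 2.042 mA.
(Equivalently: I_total = 3.139 mA, then current-divider fraction G_k/ΣG = 0.6504.)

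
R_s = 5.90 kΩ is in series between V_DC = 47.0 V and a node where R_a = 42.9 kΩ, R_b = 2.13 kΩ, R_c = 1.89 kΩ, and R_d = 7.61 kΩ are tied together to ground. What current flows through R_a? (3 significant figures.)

I ≈ 0.140 mA

Combine the parallel branches: R_p = (1/42.9 + 1/2.13 + 1/1.89 + 1/7.61)⁻¹ = 0.8671 kΩ.
V_A = 47.0 × 0.8671/6.767 = 6.022 V.
Branch current I = V_A/R_a = 6.022/42.9 = 0.1404 mA.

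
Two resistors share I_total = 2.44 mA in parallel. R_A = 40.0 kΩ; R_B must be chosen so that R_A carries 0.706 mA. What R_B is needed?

In a two-way split, I_A/I_total = R_B/(R_A + R_B).
With f = 0.2893, R_B = R_A · f/(1−f) = 40.0 × 0.4072 = 16.29 kΩ.

R_B ≈ 16.3 kΩ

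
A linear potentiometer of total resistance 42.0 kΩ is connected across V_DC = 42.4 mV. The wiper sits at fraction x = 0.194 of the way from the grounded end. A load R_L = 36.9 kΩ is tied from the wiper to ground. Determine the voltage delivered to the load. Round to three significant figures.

V_out ≈ 6.98 mV

The pot divides into 33.85 kΩ above the wiper and 8.148 kΩ below.
R_L loads the lower segment: effective lower R = 6.674 kΩ.
V_out = 42.4 × 6.674/(33.85 + 6.674) = 6.983 mV.
(Unloaded: V_out = x·V_DC = 8.23 mV.)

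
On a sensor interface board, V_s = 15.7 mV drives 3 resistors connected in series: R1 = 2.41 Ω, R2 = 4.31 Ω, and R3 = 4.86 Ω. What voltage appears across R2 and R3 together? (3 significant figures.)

Series total: ΣR = 2.41 + 4.31 + 4.86 = 11.58 Ω.
R_{R2..R3} = 4.31 + 4.86 = 9.170 Ω.
V = V_s · R/ΣR = 15.7 × 0.7919 = 12.43 mV.

V ≈ 12.4 mV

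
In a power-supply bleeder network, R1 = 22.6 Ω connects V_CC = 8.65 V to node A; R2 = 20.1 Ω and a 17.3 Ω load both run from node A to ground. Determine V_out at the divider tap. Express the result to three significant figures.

R2 ‖ R_L = (20.1 × 17.3)/(20.1 + 17.3) = 9.298 Ω.
Now apply the divider: V_out = 8.65 × 0.2915 = 2.521 V.
(Unloaded it would be 4.07 V; the load pulls it down.)

V_out ≈ 2.52 V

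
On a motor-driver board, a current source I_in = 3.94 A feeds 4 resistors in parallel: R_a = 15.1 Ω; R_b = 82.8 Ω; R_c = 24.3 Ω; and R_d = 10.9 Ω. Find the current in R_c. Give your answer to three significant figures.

Total conductance ΣG = 1/15.1 + 1/82.8 + 1/24.3 + 1/10.9 = 0.2112 (units of 1/Ω).
Current divider: I(R_c) = I_in · G_k/ΣG = 3.94 × (0.04115/0.2112) = 3.94 × 0.1949 = 0.7677 A.

I ≈ 0.768 A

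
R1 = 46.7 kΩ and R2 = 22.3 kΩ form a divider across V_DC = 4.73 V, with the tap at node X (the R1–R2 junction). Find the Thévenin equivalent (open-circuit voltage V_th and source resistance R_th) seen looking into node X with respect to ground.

With X open, the divider is unloaded: V_th = 4.73 × 22.3/69.00 = 1.529 V.
Zeroing V_DC shorts the top of R1 to ground, so R_th = R1 ‖ R2 = 15.09 kΩ.

V_th ≈ 1.53 V, R_th ≈ 15.1 kΩ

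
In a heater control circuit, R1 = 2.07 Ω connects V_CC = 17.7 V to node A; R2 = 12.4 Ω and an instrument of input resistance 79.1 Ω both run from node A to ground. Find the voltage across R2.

V_out ≈ 14.8 V

The load sits in parallel with R2, giving an effective lower resistance R2' = R2·R_L/(R2+R_L) = 10.72 Ω.
Now apply the divider: V_out = 17.7 × 0.8381 = 14.84 V.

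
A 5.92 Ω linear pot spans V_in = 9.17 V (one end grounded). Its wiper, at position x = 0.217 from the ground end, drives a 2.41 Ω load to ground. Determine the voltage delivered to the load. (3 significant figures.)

The pot divides into 4.635 Ω above the wiper and 1.285 Ω below.
R_L loads the lower segment: effective lower R = 0.8380 Ω.
Loaded-divider output: V_out = 9.17 × 0.1531 = 1.404 V.

V_out ≈ 1.40 V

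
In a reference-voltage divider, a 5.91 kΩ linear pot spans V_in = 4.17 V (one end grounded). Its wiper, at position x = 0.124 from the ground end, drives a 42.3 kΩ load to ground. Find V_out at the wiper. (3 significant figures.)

V_out ≈ 0.509 V

Lower segment x·R_p = 0.7328 kΩ; upper segment (1−x)·R_p = 5.177 kΩ.
R_L loads the lower segment: effective lower R = 0.7204 kΩ.
Loaded-divider output: V_out = 4.17 × 0.1221 = 0.5093 V.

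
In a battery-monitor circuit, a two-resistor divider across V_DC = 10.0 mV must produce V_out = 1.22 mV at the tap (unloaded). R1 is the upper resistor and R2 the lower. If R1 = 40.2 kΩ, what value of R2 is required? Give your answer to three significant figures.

R2 ≈ 5.59 kΩ

V_out/V_DC = R2/(R1+R2) = 0.1220.
Rearranging, R2 = R1·k/(1−k) = 40.2 × 0.1390 = 5.586 kΩ.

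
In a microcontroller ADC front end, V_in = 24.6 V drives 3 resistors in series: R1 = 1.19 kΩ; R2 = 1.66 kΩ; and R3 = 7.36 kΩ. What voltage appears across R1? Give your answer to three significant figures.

V ≈ 2.87 V

Series total: ΣR = 1.19 + 1.66 + 7.36 = 10.21 kΩ.
By the voltage-divider rule, V = 24.6 × 1.190/10.21 = 2.867 V.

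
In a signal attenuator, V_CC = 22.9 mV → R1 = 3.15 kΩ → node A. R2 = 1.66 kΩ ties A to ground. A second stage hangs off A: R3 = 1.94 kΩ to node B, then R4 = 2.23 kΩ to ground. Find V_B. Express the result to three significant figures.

Looking into the second stage from A: R3 + R4 = 4.170 kΩ appears in parallel with R2.
Effective lower resistance at A: R2 ‖ 4.170 = 1.187 kΩ.
So V_A = 22.9 × 0.2737 = 6.269 mV.
Then the unloaded second divider: V_B = V_A × R4/(R3+R4) = 6.269 × 0.5348 = 3.352 mV.

V_B ≈ 3.35 mV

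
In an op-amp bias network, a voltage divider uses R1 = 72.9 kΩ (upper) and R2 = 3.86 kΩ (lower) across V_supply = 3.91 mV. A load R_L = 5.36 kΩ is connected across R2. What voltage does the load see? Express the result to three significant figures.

V_out ≈ 0.117 mV

First combine the lower leg with the load: R2 ‖ R_L = 2.244 kΩ.
Voltage divider with the loaded lower leg: V_out = 3.91 × 2.244/(72.9 + 2.244) = 3.91 × 0.02986 = 0.1168 mV.
(Unloaded it would be 0.197 mV; the load pulls it down.)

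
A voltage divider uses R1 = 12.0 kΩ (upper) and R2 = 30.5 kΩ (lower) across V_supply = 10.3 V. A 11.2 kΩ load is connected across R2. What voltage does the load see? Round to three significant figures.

First combine the lower leg with the load: R2 ‖ R_L = 8.192 kΩ.
Now apply the divider: V_out = 10.3 × 0.4057 = 4.179 V.
(Unloaded it would be 7.39 V; the load pulls it down.)

V_out ≈ 4.18 V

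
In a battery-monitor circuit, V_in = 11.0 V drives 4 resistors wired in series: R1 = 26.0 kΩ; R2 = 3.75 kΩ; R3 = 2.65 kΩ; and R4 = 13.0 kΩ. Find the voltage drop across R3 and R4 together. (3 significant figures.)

Total series resistance ΣR = 26.0 + 3.75 + 2.65 + 13.0 = 45.40 kΩ.
R_{R3..R4} = 2.65 + 13.0 = 15.65 kΩ.
V = V_in · R/ΣR = 11.0 × 0.3447 = 3.792 V.

V ≈ 3.79 V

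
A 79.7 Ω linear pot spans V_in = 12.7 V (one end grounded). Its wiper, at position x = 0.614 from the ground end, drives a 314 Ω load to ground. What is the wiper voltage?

V_out ≈ 7.36 V

The pot divides into 30.76 Ω above the wiper and 48.94 Ω below.
R_L loads the lower segment: effective lower R = 42.34 Ω.
Then V_out = V_in · 42.34/(30.76 + 42.34) = 7.355 V.
(Unloaded: V_out = x·V_in = 7.80 V.)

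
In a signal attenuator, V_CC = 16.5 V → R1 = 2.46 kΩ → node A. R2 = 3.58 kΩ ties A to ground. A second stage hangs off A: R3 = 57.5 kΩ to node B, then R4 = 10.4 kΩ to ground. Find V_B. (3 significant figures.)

The second stage (R3 + R4 = 67.90 kΩ) loads node A in parallel with R2.
R2 ‖ (R3+R4) = 3.401 kΩ.
First divider: V_A = V_CC · 3.401/(2.46 + 3.401) = 9.574 V.
Then the unloaded second divider: V_B = V_A × R4/(R3+R4) = 9.574 × 0.1532 = 1.466 V.

V_B ≈ 1.47 V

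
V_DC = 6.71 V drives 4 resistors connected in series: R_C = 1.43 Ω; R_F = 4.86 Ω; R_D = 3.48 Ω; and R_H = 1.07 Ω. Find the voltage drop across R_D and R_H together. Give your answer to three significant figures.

V ≈ 2.82 V

Series total: ΣR = 1.43 + 4.86 + 3.48 + 1.07 = 10.84 Ω.
R_{R_D..R_H} = 3.48 + 1.07 = 4.550 Ω.
V = V_DC · R/ΣR = 6.71 × 0.4197 = 2.816 V.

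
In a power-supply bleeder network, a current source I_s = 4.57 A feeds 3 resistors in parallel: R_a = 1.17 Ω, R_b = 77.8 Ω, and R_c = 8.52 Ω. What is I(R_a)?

I ≈ 3.97 A

Conductances: ΣG = 1/1.17 + 1/77.8 + 1/8.52 = 0.9849 (1/Ω).
By the current-divider rule, I = I_s · G_k/ΣG = 4.57 × 0.8678 = 3.966 A.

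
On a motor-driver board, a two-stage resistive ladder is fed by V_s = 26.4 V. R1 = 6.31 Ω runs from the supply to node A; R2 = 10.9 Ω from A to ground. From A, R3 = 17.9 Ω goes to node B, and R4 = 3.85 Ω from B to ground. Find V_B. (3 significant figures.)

The second stage (R3 + R4 = 21.75 Ω) loads node A in parallel with R2.
Effective lower resistance at A: R2 ‖ 21.75 = 7.261 Ω.
So V_A = 26.4 × 0.5350 = 14.13 V.
Stage 2 is unloaded, so V_B = V_A · R4/(R3+R4) = 14.13 × 3.85/21.75 = 2.500 V.

V_B ≈ 2.50 V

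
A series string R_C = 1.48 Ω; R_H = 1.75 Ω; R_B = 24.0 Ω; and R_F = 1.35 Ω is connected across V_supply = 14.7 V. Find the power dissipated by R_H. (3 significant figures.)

The common current is I = 14.7/28.58 = 0.5143 A.
P = I²R = 0.2646 × 1.75 = 0.4630 W.

P ≈ 0.463 W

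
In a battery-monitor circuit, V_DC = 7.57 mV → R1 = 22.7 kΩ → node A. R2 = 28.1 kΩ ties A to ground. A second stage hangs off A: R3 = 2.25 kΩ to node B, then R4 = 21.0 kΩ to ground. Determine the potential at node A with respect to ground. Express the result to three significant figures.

Looking into the second stage from A: R3 + R4 = 23.25 kΩ appears in parallel with R2.
R2 ‖ (R3+R4) = 12.72 kΩ.
V_A = 7.57 × 12.72/(22.7 + 12.72) = 2.719 mV.

V_A ≈ 2.72 mV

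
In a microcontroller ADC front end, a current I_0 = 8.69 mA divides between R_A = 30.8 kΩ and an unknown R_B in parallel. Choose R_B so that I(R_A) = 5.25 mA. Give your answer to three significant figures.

R_B ≈ 47.0 kΩ

In a two-way split, I_A/I_0 = R_B/(R_A + R_B).
5.25/8.69 = R_B/(R_A + R_B) → R_B = R_A · (0.6041)/(1 − 0.6041) = 30.8 × 1.526 = 47.01 kΩ.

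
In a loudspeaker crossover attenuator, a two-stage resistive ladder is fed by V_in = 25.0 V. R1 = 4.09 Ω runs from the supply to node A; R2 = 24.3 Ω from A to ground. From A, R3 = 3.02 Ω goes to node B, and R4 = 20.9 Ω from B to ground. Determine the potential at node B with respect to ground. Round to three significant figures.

V_B ≈ 16.3 V

Node A sees R2 in parallel with the series input of stage 2, R3 + R4 = 23.92 Ω.
Effective lower resistance at A: R2 ‖ 23.92 = 12.05 Ω.
First divider: V_A = V_in · 12.05/(4.09 + 12.05) = 18.67 V.
Stage 2 is unloaded, so V_B = V_A · R4/(R3+R4) = 18.67 × 20.9/23.92 = 16.31 V.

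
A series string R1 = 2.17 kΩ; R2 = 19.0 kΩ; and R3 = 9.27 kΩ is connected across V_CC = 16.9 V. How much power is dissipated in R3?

P ≈ 2.86 mW

ΣR = 30.44 kΩ → I = 16.9/30.44 = 0.5552 mA.
P = I²R = 0.3082 × 9.27 = 2.857 mW.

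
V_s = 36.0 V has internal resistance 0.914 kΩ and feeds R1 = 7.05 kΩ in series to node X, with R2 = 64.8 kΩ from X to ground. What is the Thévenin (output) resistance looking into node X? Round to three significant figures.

R_th ≈ 7.09 kΩ

R1' = 0.914 + 7.05 = 7.964 kΩ (source resistance + R1).
Zeroing V_s shorts the top of R1' to ground, so R_th = R1' ‖ R2 = 7.092 kΩ.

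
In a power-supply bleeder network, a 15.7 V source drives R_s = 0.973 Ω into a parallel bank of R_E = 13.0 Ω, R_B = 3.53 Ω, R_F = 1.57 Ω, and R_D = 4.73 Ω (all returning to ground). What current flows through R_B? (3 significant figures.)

I ≈ 2.04 A

Combine the parallel branches: R_p = (1/13.0 + 1/3.53 + 1/1.57 + 1/4.73)⁻¹ = 0.8274 Ω.
V_A by voltage divider: V_A = 15.7 × 0.8274/(0.973 + 0.8274) = 7.215 V.
I(R_B) = V_A / R_B = 7.215/3.53 = 2.044 A.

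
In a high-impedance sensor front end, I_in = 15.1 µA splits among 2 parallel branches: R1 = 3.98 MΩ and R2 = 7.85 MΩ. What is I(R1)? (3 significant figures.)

I ≈ 10.0 µA

For two parallel branches, I_k = I_in · (other R)/(sum of R).
I(R1) = 15.1 × 7.85/(3.98 + 7.85) = 15.1 × 0.6636 = 10.02 µA.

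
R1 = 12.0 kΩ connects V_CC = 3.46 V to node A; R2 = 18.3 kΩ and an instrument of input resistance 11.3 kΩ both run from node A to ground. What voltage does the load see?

V_out ≈ 1.27 V

First combine the lower leg with the load: R2 ‖ R_L = 6.986 kΩ.
Now apply the divider: V_out = 3.46 × 0.3680 = 1.273 V.
(Unloaded it would be 2.09 V; the load pulls it down.)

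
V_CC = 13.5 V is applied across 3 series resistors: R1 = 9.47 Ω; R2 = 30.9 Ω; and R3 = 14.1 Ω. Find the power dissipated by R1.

Series current I = V_CC/ΣR = 13.5/54.47 = 0.2478 A.
P = I²R = 0.06143 × 9.47 = 0.5817 W.

P ≈ 0.582 W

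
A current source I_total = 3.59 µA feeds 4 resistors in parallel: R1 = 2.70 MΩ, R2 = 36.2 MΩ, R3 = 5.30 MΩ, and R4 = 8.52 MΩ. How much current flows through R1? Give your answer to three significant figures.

ΣG = 1/2.70 + 1/36.2 + 1/5.30 + 1/8.52 = 0.7040.
Current divider: I(R1) = I_total · G_k/ΣG = 3.59 × (0.3704/0.7040) = 3.59 × 0.5261 = 1.889 µA.

I ≈ 1.89 µA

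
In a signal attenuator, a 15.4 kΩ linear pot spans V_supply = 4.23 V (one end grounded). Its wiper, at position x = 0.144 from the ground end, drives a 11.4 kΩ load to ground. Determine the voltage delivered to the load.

V_out ≈ 0.522 V

The pot divides into 13.18 kΩ above the wiper and 2.218 kΩ below.
Lower segment in parallel with the load: 2.218 ‖ 11.4 = 1.856 kΩ.
Then V_out = V_supply · 1.856/(13.18 + 1.856) = 0.5222 V.
(Unloaded: V_out = x·V_supply = 0.609 V.)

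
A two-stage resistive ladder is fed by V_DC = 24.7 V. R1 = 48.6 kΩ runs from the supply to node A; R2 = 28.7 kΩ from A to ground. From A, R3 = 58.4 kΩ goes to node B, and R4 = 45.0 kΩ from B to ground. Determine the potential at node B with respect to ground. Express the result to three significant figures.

Looking into the second stage from A: R3 + R4 = 103.4 kΩ appears in parallel with R2.
R2 ‖ (R3+R4) = 22.46 kΩ.
First divider: V_A = V_DC · 22.46/(48.6 + 22.46) = 7.808 V.
V_B = V_A × 0.4352 = 3.398 V.

V_B ≈ 3.40 V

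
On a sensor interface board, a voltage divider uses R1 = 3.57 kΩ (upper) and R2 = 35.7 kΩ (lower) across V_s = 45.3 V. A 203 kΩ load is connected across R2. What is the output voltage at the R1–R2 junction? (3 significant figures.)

V_out ≈ 40.5 V

R2 ‖ R_L = (35.7 × 203)/(35.7 + 203) = 30.36 kΩ.
Now apply the divider: V_out = 45.3 × 0.8948 = 40.53 V.
(Unloaded it would be 41.2 V; the load pulls it down.)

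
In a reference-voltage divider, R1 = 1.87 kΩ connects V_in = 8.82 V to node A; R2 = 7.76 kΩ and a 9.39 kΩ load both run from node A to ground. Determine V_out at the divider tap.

The load sits in parallel with R2, giving an effective lower resistance R2' = R2·R_L/(R2+R_L) = 4.249 kΩ.
Voltage divider with the loaded lower leg: V_out = 8.82 × 4.249/(1.87 + 4.249) = 8.82 × 0.6944 = 6.124 V.

V_out ≈ 6.12 V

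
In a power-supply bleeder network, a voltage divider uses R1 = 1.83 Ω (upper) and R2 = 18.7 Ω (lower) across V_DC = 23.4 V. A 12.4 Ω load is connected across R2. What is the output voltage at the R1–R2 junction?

V_out ≈ 18.8 V

R2 ‖ R_L = (18.7 × 12.4)/(18.7 + 12.4) = 7.456 Ω.
Now apply the divider: V_out = 23.4 × 0.8029 = 18.79 V.
(Unloaded it would be 21.3 V; the load pulls it down.)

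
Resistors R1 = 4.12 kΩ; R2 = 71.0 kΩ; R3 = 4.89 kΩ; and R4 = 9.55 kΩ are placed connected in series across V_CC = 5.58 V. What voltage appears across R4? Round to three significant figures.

Total series resistance ΣR = 4.12 + 71.0 + 4.89 + 9.55 = 89.56 kΩ.
Voltage divider: V = V_CC · (9.550 / 89.56) = 5.58 × 0.1066 = 0.5950 V.

V ≈ 0.595 V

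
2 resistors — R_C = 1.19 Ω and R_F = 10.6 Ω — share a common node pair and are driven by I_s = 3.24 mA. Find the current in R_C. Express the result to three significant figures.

For two parallel branches, I_k = I_s · (other R)/(sum of R).
I(R_C) = 3.24 × 10.6/(1.19 + 10.6) = 3.24 × 0.8991 = 2.913 mA.

I ≈ 2.91 mA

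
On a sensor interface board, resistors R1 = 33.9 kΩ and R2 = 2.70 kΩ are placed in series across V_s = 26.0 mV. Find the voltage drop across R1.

V ≈ 24.1 mV

Series total: ΣR = 33.9 + 2.70 = 36.60 kΩ.
V = V_s · R/ΣR = 26.0 × 0.9262 = 24.08 mV.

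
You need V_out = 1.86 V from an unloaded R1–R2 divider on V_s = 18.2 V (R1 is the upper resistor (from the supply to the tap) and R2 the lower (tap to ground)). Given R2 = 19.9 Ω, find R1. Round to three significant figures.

Required fraction k = V_out/V_s = 0.1022.
Rearranging, R1 = R2·(1−k)/k = 19.9 × 8.785 = 174.8 Ω.

R1 ≈ 175 Ω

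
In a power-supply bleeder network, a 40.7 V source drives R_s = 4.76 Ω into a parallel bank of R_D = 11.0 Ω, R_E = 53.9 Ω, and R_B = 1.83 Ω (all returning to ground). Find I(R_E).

I ≈ 0.183 A

Parallel bank: R_p = 1/(1/11.0 + 1/53.9 + 1/1.83) = 1.525 Ω.
V_A by voltage divider: V_A = 40.7 × 1.525/(4.76 + 1.525) = 9.874 V.
I(R_E) = V_A / R_E = 9.874/53.9 = 0.1832 A.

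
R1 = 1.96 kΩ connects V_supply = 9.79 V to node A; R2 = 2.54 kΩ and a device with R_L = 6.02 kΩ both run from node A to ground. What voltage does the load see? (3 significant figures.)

V_out ≈ 4.67 V

R2 ‖ R_L = (2.54 × 6.02)/(2.54 + 6.02) = 1.786 kΩ.
Now apply the divider: V_out = 9.79 × 0.4768 = 4.668 V.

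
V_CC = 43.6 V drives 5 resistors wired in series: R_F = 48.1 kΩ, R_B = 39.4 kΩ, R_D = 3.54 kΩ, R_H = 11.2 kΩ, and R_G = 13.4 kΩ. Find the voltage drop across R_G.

V ≈ 5.05 V

Total series resistance ΣR = 48.1 + 39.4 + 3.54 + 11.2 + 13.4 = 115.6 kΩ.
Voltage divider: V = V_CC · (13.40 / 115.6) = 43.6 × 0.1159 = 5.052 V.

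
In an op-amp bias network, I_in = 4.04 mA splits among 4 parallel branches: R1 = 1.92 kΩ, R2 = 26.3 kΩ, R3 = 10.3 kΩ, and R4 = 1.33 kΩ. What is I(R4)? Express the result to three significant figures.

ΣG = 1/1.92 + 1/26.3 + 1/10.3 + 1/1.33 = 1.408.
By the current-divider rule, I = I_in · G_k/ΣG = 4.04 × 0.5341 = 2.158 mA.

I ≈ 2.16 mA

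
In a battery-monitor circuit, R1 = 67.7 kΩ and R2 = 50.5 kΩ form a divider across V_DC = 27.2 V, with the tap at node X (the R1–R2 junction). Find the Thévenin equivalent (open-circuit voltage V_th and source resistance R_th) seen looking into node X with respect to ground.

With X open, the divider is unloaded: V_th = 27.2 × 50.5/118.2 = 11.62 V.
Zeroing V_DC shorts the top of R1 to ground, so R_th = R1 ‖ R2 = 28.92 kΩ.

V_th ≈ 11.6 V, R_th ≈ 28.9 kΩ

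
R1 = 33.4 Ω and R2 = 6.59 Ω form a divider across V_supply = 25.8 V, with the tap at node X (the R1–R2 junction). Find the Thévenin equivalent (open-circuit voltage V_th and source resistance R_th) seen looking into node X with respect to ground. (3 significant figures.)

V_th ≈ 4.25 V, R_th ≈ 5.50 Ω

Open-circuit (no load on X): V_th = V_supply · R2/(R1 + R2) = 25.8 × 6.59/(33.40 + 6.59) = 4.252 V.
Looking into X with the source shorted: R_th = R1·R2/(R1+R2) = 33.40 × 6.59/39.99 = 5.504 Ω.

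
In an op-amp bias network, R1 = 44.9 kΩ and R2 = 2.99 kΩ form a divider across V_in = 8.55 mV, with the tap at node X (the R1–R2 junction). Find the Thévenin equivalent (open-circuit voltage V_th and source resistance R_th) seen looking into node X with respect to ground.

With X open, the divider is unloaded: V_th = 8.55 × 2.99/47.89 = 0.5338 mV.
With V_in suppressed (replaced by a short), R_th = R1 ‖ R2 = (44.90 × 2.99)/(44.90 + 2.99) = 2.803 kΩ.

V_th ≈ 0.534 mV, R_th ≈ 2.80 kΩ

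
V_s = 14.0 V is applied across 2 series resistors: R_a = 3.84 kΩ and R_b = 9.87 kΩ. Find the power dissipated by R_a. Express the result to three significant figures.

P ≈ 4.00 mW

The common current is I = 14.0/13.71 = 1.021 mA.
P(R_a) = I²·R_a = (1.021)² × 3.84 = 4.004 mW.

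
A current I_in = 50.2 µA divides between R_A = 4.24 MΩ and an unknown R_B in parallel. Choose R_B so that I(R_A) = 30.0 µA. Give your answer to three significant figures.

R_B ≈ 6.30 MΩ

In a two-way split, I_A/I_in = R_B/(R_A + R_B).
30.0/50.2 = R_B/(R_A + R_B) → R_B = R_A · (0.5976)/(1 − 0.5976) = 4.24 × 1.485 = 6.297 MΩ.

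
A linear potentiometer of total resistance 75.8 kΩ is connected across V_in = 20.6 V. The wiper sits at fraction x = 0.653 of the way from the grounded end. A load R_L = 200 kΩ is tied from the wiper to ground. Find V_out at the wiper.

V_out ≈ 12.4 V

Split the track: R_lower = x·R_p = 49.50 kΩ, R_upper = (1−x)·R_p = 26.30 kΩ.
(x·R_p) ‖ R_L = 39.68 kΩ.
Then V_out = V_in · 39.68/(26.30 + 39.68) = 12.39 V.
(Unloaded: V_out = x·V_in = 13.5 V.)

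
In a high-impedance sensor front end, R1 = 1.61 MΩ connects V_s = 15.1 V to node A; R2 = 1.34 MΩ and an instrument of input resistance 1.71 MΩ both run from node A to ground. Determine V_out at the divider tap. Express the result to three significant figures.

V_out ≈ 4.80 V

First combine the lower leg with the load: R2 ‖ R_L = 0.7513 MΩ.
Voltage divider with the loaded lower leg: V_out = 15.1 × 0.7513/(1.61 + 0.7513) = 15.1 × 0.3182 = 4.804 V.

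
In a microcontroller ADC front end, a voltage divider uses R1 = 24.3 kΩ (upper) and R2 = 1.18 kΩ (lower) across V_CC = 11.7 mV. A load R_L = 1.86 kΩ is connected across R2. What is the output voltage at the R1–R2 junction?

The load sits in parallel with R2, giving an effective lower resistance R2' = R2·R_L/(R2+R_L) = 0.7220 kΩ.
Voltage divider with the loaded lower leg: V_out = 11.7 × 0.7220/(24.3 + 0.7220) = 11.7 × 0.02885 = 0.3376 mV.

V_out ≈ 0.338 mV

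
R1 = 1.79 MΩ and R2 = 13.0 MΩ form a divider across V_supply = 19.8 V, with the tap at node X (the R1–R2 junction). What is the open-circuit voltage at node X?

V_th ≈ 17.4 V

V_th is the unloaded tap voltage: V_supply · R2/(R1+R2) = 19.8 × 0.8790 = 17.40 V.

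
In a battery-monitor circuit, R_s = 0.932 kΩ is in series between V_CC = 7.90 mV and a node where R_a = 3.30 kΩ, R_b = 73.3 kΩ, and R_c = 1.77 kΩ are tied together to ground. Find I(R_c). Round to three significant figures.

I ≈ 2.45 µA

Equivalent of the parallel group: R_p = 1.134 kΩ.
V_A = 7.90 × 1.134/2.066 = 4.337 mV.
Branch current I = V_A/R_c = 4.337/1.77 = 2.450 µA.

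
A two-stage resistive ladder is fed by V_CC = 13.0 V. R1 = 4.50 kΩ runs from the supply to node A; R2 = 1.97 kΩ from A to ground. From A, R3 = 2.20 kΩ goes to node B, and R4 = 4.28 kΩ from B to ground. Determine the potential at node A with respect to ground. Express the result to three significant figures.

Looking into the second stage from A: R3 + R4 = 6.480 kΩ appears in parallel with R2.
Effective lower resistance at A: R2 ‖ 6.480 = 1.511 kΩ.
First divider: V_A = V_CC · 1.511/(4.50 + 1.511) = 3.267 V.

V_A ≈ 3.27 V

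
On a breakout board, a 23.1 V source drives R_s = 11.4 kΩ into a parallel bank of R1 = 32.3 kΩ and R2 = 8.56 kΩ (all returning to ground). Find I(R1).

I ≈ 0.266 mA

Equivalent of the parallel group: R_p = 6.767 kΩ.
V_A = 23.1 × 6.767/18.17 = 8.604 V.
I(R1) = V_A / R1 = 8.604/32.3 = 0.2664 mA.
(Equivalently: I_total = 1.272 mA, then current-divider fraction G_k/ΣG = 0.2095.)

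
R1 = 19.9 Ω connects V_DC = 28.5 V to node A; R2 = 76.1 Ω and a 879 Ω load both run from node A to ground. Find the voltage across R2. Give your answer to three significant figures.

V_out ≈ 22.2 V

R2 ‖ R_L = (76.1 × 879)/(76.1 + 879) = 70.04 Ω.
Then V_out = V_DC · R2'/(R1 + R2') = 28.5 × 70.04/89.94 = 22.19 V.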